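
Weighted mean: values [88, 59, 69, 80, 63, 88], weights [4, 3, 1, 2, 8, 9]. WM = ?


Numerator = 88*4 + 59*3 + 69*1 + 80*2 + 63*8 + 88*9 = 2054
Denominator = 4 + 3 + 1 + 2 + 8 + 9 = 27
WM = 2054/27 = 76.0741

WM = 76.0741


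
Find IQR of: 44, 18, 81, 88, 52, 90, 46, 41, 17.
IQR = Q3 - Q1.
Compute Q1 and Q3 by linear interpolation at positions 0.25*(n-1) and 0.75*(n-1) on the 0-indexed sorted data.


Sorted: 17, 18, 41, 44, 46, 52, 81, 88, 90
Q1 (25th %ile) = 41.0000
Q3 (75th %ile) = 81.0000
IQR = 81.0000 - 41.0000 = 40.0000

IQR = 40.0000


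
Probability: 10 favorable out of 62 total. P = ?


P = 10/62 = 0.1613

P = 0.1613


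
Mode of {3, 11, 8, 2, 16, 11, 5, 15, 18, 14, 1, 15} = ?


Frequencies: 1:1, 2:1, 3:1, 5:1, 8:1, 11:2, 14:1, 15:2, 16:1, 18:1
Max frequency = 2
Mode = 11, 15

Mode = 11, 15


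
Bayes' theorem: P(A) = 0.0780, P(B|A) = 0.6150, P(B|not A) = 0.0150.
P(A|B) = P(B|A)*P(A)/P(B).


P(B) = P(B|A)*P(A) + P(B|A')*P(A')
= 0.6150*0.0780 + 0.0150*0.9220
= 0.047970 + 0.013830 = 0.061800
P(A|B) = 0.047970/0.061800 = 0.7762

P(A|B) = 0.7762


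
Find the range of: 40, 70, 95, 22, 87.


Max = 95, Min = 22
Range = 95 - 22 = 73

Range = 73


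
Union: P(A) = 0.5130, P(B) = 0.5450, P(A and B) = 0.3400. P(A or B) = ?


P(A∪B) = 0.5130 + 0.5450 - 0.3400
= 1.0580 - 0.3400
= 0.7180

P(A∪B) = 0.7180


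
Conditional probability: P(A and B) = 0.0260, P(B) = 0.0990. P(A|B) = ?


P(A|B) = 0.0260/0.0990 = 0.2626

P(A|B) = 0.2626


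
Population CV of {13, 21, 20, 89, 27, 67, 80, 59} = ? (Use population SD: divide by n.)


Mean = 47.0000
SD = 28.1913
CV = (28.1913/47.0000)*100 = 59.9815%

CV = 59.9815%


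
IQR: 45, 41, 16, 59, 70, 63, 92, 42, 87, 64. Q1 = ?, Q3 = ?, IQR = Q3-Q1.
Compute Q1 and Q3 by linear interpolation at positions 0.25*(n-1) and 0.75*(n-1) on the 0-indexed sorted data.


Sorted: 16, 41, 42, 45, 59, 63, 64, 70, 87, 92
Q1 (25th %ile) = 42.7500
Q3 (75th %ile) = 68.5000
IQR = 68.5000 - 42.7500 = 25.7500

IQR = 25.7500


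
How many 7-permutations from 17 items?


P(17,7) = 17!/10!
= 355687428096000/3628800
= 98017920

P(17,7) = 98017920


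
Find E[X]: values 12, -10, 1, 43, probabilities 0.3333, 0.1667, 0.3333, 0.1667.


E[X] = 12*0.3333 - 10*0.1667 + 1*0.3333 + 43*0.1667
= 3.9996 - 1.6670 + 0.3333 + 7.1681
= 9.8340

E[X] = 9.8340


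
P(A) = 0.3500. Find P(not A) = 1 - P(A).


P(not A) = 1 - 0.3500 = 0.6500

P(not A) = 0.6500


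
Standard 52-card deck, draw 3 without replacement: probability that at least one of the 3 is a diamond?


P(at least one) = 1 - P(none)
P(none) = (39/52) × (38/51) × (37/50) = 0.413529
P(at least one) = 1 - 0.413529 = 0.5865

P = 0.5865


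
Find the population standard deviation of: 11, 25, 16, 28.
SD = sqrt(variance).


Mean = 20.0000
Variance = 46.5000
SD = sqrt(46.5000) = 6.8191

SD = 6.8191


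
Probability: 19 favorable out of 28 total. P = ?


P = 19/28 = 0.6786

P = 0.6786


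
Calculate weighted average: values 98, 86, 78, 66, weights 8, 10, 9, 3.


Numerator = 98*8 + 86*10 + 78*9 + 66*3 = 2544
Denominator = 8 + 10 + 9 + 3 = 30
WM = 2544/30 = 84.8000

WM = 84.8000


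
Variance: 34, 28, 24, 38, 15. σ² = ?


Mean = 27.8000
Squared deviations: 38.4400, 0.0400, 14.4400, 104.0400, 163.8400
Sum = 320.8000
Variance = 320.8000/5 = 64.1600

Variance = 64.1600


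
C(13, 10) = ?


C(13,10) = 13!/(10! × 3!)
= 6227020800/(3628800 × 6)
= 286

C(13,10) = 286


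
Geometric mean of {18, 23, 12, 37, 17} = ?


Product = 18 × 23 × 12 × 37 × 17 = 3124872
GM = 3124872^(1/5) = 19.9052

GM = 19.9052


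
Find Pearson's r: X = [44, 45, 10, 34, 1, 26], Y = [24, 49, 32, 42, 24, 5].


Mean X = 26.6667, Mean Y = 29.3333
SD X = 16.468826, SD Y = 14.161764
Cov = 78.277778
r = 78.277778/(16.468826*14.161764) = 0.3356

r = 0.3356


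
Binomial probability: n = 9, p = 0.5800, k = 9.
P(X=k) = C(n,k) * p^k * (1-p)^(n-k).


C(9,9) = 1
p^9 = 0.007428
(1-p)^0 = 1.000000
P = 1 * 0.007428 * 1.000000 = 0.0074

P(X=9) = 0.0074


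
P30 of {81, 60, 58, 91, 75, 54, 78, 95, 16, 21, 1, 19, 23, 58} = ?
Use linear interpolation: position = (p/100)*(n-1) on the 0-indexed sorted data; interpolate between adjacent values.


Sorted: 1, 16, 19, 21, 23, 54, 58, 58, 60, 75, 78, 81, 91, 95
n = 14
Index = 30/100 * 13 = 3.9000
Lower = data[3] = 21, Upper = data[4] = 23
P30 = 21 + 0.9000*(2) = 22.8000

P30 = 22.8000


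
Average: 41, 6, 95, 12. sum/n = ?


Sum = 41 + 6 + 95 + 12 = 154
n = 4
Mean = 154/4 = 38.5000

Mean = 38.5000


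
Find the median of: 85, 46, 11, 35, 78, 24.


Sorted: 11, 24, 35, 46, 78, 85
n = 6 (even)
Middle values: 35 and 46
Median = (35+46)/2 = 40.5000

Median = 40.5000


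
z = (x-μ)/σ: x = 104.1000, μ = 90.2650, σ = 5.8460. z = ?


z = (104.1000 - 90.2650)/5.8460
= 13.8350/5.8460
= 2.3666

z = 2.3666


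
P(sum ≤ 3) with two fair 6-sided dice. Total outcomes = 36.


Total outcomes = 6×6 = 36
Favorable (sum ≤ 3): 3
P = 3/36 = 0.0833

P = 0.0833


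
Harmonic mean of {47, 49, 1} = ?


Sum of reciprocals = 1/47 + 1/49 + 1/1 = 1.041685
HM = 3/1.041685 = 2.8799

HM = 2.8799


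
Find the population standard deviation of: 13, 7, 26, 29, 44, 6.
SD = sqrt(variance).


Mean = 20.8333
Variance = 183.8056
SD = sqrt(183.8056) = 13.5575

SD = 13.5575


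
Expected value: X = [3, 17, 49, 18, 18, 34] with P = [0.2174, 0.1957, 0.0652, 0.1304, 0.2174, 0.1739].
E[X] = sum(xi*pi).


E[X] = 3*0.2174 + 17*0.1957 + 49*0.0652 + 18*0.1304 + 18*0.2174 + 34*0.1739
= 0.6522 + 3.3269 + 3.1948 + 2.3472 + 3.9132 + 5.9126
= 19.3469

E[X] = 19.3469


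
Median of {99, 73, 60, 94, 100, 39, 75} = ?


Sorted: 39, 60, 73, 75, 94, 99, 100
n = 7 (odd)
Middle value = 75

Median = 75


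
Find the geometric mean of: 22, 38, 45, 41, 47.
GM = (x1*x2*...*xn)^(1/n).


Product = 22 × 38 × 45 × 41 × 47 = 72493740
GM = 72493740^(1/5) = 37.3302

GM = 37.3302


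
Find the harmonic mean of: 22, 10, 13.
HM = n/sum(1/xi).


Sum of reciprocals = 1/22 + 1/10 + 1/13 = 0.222378
HM = 3/0.222378 = 13.4906

HM = 13.4906


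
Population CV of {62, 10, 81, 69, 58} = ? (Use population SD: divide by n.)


Mean = 56.0000
SD = 24.2899
CV = (24.2899/56.0000)*100 = 43.3748%

CV = 43.3748%


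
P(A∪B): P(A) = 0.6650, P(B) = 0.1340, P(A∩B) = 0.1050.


P(A∪B) = 0.6650 + 0.1340 - 0.1050
= 0.7990 - 0.1050
= 0.6940

P(A∪B) = 0.6940


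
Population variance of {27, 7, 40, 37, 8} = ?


Mean = 23.8000
Squared deviations: 10.2400, 282.2400, 262.4400, 174.2400, 249.6400
Sum = 978.8000
Variance = 978.8000/5 = 195.7600

Variance = 195.7600


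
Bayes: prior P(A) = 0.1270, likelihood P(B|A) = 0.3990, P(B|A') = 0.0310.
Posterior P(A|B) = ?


P(B) = P(B|A)*P(A) + P(B|A')*P(A')
= 0.3990*0.1270 + 0.0310*0.8730
= 0.050673 + 0.027063 = 0.077736
P(A|B) = 0.050673/0.077736 = 0.6519

P(A|B) = 0.6519


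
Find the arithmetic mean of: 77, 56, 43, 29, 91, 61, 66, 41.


Sum = 77 + 56 + 43 + 29 + 91 + 61 + 66 + 41 = 464
n = 8
Mean = 464/8 = 58.0000

Mean = 58.0000


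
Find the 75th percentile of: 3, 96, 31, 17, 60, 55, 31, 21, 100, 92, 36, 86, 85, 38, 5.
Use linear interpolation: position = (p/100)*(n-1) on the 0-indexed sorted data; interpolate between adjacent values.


Sorted: 3, 5, 17, 21, 31, 31, 36, 38, 55, 60, 85, 86, 92, 96, 100
n = 15
Index = 75/100 * 14 = 10.5000
Lower = data[10] = 85, Upper = data[11] = 86
P75 = 85 + 0.5000*(1) = 85.5000

P75 = 85.5000


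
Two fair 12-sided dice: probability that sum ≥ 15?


Total outcomes = 12×12 = 144
Favorable (sum ≥ 15): 55
P = 55/144 = 0.3819

P = 0.3819


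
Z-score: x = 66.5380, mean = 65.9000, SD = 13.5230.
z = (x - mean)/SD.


z = (66.5380 - 65.9000)/13.5230
= 0.6380/13.5230
= 0.0472

z = 0.0472


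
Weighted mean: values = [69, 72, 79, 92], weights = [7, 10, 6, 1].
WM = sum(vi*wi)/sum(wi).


Numerator = 69*7 + 72*10 + 79*6 + 92*1 = 1769
Denominator = 7 + 10 + 6 + 1 = 24
WM = 1769/24 = 73.7083

WM = 73.7083


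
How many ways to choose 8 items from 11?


C(11,8) = 11!/(8! × 3!)
= 39916800/(40320 × 6)
= 165

C(11,8) = 165


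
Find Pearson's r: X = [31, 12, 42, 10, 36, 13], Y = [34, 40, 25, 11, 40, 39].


Mean X = 24.0000, Mean Y = 31.5000
SD X = 12.767145, SD Y = 10.563301
Cov = 17.500000
r = 17.500000/(12.767145*10.563301) = 0.1298

r = 0.1298


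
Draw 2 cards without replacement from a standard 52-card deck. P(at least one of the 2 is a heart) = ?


P(at least one) = 1 - P(none)
P(none) = (39/52) × (38/51) = 0.558824
P(at least one) = 1 - 0.558824 = 0.4412

P = 0.4412


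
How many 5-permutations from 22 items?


P(22,5) = 22!/17!
= 1124000727777607680000/355687428096000
= 3160080

P(22,5) = 3160080


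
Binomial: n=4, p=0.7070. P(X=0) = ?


C(4,0) = 1
p^0 = 1.000000
(1-p)^4 = 0.007370
P = 1 * 1.000000 * 0.007370 = 0.0074

P(X=0) = 0.0074


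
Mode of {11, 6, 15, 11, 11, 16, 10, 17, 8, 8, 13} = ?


Frequencies: 6:1, 8:2, 10:1, 11:3, 13:1, 15:1, 16:1, 17:1
Max frequency = 3
Mode = 11

Mode = 11


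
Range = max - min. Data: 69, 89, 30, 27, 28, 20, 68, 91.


Max = 91, Min = 20
Range = 91 - 20 = 71

Range = 71


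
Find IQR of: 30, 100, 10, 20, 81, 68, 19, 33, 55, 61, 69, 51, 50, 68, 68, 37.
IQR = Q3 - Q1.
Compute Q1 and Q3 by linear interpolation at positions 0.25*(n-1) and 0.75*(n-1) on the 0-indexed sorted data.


Sorted: 10, 19, 20, 30, 33, 37, 50, 51, 55, 61, 68, 68, 68, 69, 81, 100
Q1 (25th %ile) = 32.2500
Q3 (75th %ile) = 68.0000
IQR = 68.0000 - 32.2500 = 35.7500

IQR = 35.7500


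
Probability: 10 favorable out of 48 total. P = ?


P = 10/48 = 0.2083

P = 0.2083


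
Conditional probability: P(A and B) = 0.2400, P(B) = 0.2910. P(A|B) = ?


P(A|B) = 0.2400/0.2910 = 0.8247

P(A|B) = 0.8247


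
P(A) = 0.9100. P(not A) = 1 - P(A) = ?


P(not A) = 1 - 0.9100 = 0.0900

P(not A) = 0.0900


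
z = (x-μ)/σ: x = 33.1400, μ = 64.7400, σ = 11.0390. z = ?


z = (33.1400 - 64.7400)/11.0390
= -31.6000/11.0390
= -2.8626

z = -2.8626


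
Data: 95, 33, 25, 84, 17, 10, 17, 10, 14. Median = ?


Sorted: 10, 10, 14, 17, 17, 25, 33, 84, 95
n = 9 (odd)
Middle value = 17

Median = 17


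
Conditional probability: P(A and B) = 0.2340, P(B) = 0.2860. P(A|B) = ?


P(A|B) = 0.2340/0.2860 = 0.8182

P(A|B) = 0.8182


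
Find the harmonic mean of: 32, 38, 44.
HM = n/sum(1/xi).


Sum of reciprocals = 1/32 + 1/38 + 1/44 = 0.080293
HM = 3/0.080293 = 37.3631

HM = 37.3631


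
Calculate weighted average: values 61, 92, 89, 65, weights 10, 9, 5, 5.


Numerator = 61*10 + 92*9 + 89*5 + 65*5 = 2208
Denominator = 10 + 9 + 5 + 5 = 29
WM = 2208/29 = 76.1379

WM = 76.1379


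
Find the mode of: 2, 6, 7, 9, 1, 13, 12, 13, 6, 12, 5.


Frequencies: 1:1, 2:1, 5:1, 6:2, 7:1, 9:1, 12:2, 13:2
Max frequency = 2
Mode = 6, 12, 13

Mode = 6, 12, 13


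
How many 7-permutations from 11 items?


P(11,7) = 11!/4!
= 39916800/24
= 1663200

P(11,7) = 1663200


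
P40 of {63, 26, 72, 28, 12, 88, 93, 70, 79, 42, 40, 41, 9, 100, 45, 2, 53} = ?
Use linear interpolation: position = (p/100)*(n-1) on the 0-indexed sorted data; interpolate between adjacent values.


Sorted: 2, 9, 12, 26, 28, 40, 41, 42, 45, 53, 63, 70, 72, 79, 88, 93, 100
n = 17
Index = 40/100 * 16 = 6.4000
Lower = data[6] = 41, Upper = data[7] = 42
P40 = 41 + 0.4000*(1) = 41.4000

P40 = 41.4000


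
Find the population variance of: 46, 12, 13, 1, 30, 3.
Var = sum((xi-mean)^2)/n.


Mean = 17.5000
Squared deviations: 812.2500, 30.2500, 20.2500, 272.2500, 156.2500, 210.2500
Sum = 1501.5000
Variance = 1501.5000/6 = 250.2500

Variance = 250.2500


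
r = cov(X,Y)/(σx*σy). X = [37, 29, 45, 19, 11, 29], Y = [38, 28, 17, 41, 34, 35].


Mean X = 28.3333, Mean Y = 32.1667
SD X = 11.115555, SD Y = 7.861651
Cov = -52.888889
r = -52.888889/(11.115555*7.861651) = -0.6052

r = -0.6052


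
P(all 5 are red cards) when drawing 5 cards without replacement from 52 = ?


P(all red cards) = (26/52) × (25/51) × (24/50) × (23/49) × (22/48)
= 0.0253

P = 0.0253


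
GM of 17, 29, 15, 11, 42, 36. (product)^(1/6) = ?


Product = 17 × 29 × 15 × 11 × 42 × 36 = 122993640
GM = 122993640^(1/6) = 22.3005

GM = 22.3005


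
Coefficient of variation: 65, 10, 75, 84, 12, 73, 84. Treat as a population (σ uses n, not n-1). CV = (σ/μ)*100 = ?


Mean = 57.5714
SD = 30.0802
CV = (30.0802/57.5714)*100 = 52.2484%

CV = 52.2484%


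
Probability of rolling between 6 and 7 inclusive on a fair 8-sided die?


Favorable outcomes (6 ≤ roll ≤ 7): 2
Total outcomes = 8
P = 2/8 = 0.2500

P = 0.2500


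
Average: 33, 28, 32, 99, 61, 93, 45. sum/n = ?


Sum = 33 + 28 + 32 + 99 + 61 + 93 + 45 = 391
n = 7
Mean = 391/7 = 55.8571

Mean = 55.8571


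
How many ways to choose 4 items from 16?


C(16,4) = 16!/(4! × 12!)
= 20922789888000/(24 × 479001600)
= 1820

C(16,4) = 1820


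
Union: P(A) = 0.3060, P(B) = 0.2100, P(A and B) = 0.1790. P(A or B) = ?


P(A∪B) = 0.3060 + 0.2100 - 0.1790
= 0.5160 - 0.1790
= 0.3370

P(A∪B) = 0.3370


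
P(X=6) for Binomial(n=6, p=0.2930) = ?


C(6,6) = 1
p^6 = 0.000633
(1-p)^0 = 1.000000
P = 1 * 0.000633 * 1.000000 = 0.0006

P(X=6) = 0.0006


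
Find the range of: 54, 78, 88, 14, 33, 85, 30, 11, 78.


Max = 88, Min = 11
Range = 88 - 11 = 77

Range = 77


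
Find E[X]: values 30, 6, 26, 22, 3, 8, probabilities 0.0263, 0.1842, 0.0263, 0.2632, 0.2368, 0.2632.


E[X] = 30*0.0263 + 6*0.1842 + 26*0.0263 + 22*0.2632 + 3*0.2368 + 8*0.2632
= 0.7890 + 1.1052 + 0.6838 + 5.7904 + 0.7104 + 2.1056
= 11.1844

E[X] = 11.1844


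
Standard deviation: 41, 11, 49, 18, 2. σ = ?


Mean = 24.2000
Variance = 320.5600
SD = sqrt(320.5600) = 17.9042

SD = 17.9042


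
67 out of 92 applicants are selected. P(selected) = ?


P = 67/92 = 0.7283

P = 0.7283


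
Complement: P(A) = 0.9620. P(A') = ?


P(not A) = 1 - 0.9620 = 0.0380

P(not A) = 0.0380


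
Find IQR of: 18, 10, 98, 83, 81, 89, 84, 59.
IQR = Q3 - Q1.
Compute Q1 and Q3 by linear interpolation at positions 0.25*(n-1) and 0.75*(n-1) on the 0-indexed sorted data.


Sorted: 10, 18, 59, 81, 83, 84, 89, 98
Q1 (25th %ile) = 48.7500
Q3 (75th %ile) = 85.2500
IQR = 85.2500 - 48.7500 = 36.5000

IQR = 36.5000


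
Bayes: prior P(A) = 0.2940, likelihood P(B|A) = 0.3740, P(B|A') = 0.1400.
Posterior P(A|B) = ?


P(B) = P(B|A)*P(A) + P(B|A')*P(A')
= 0.3740*0.2940 + 0.1400*0.7060
= 0.109956 + 0.098840 = 0.208796
P(A|B) = 0.109956/0.208796 = 0.5266

P(A|B) = 0.5266


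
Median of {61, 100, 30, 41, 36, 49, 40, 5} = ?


Sorted: 5, 30, 36, 40, 41, 49, 61, 100
n = 8 (even)
Middle values: 40 and 41
Median = (40+41)/2 = 40.5000

Median = 40.5000


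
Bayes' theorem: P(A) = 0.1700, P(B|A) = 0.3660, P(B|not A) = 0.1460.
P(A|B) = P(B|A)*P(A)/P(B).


P(B) = P(B|A)*P(A) + P(B|A')*P(A')
= 0.3660*0.1700 + 0.1460*0.8300
= 0.062220 + 0.121180 = 0.183400
P(A|B) = 0.062220/0.183400 = 0.3393

P(A|B) = 0.3393


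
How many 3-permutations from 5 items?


P(5,3) = 5!/2!
= 120/2
= 60

P(5,3) = 60


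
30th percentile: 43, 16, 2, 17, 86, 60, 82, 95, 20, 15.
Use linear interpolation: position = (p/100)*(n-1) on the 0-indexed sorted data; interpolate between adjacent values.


Sorted: 2, 15, 16, 17, 20, 43, 60, 82, 86, 95
n = 10
Index = 30/100 * 9 = 2.7000
Lower = data[2] = 16, Upper = data[3] = 17
P30 = 16 + 0.7000*(1) = 16.7000

P30 = 16.7000


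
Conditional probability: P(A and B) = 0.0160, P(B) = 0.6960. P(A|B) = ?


P(A|B) = 0.0160/0.6960 = 0.0230

P(A|B) = 0.0230


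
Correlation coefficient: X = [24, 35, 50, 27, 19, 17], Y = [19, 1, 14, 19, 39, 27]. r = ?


Mean X = 28.6667, Mean Y = 19.8333
SD X = 11.175370, SD Y = 11.610579
Cov = -84.555556
r = -84.555556/(11.175370*11.610579) = -0.6517

r = -0.6517


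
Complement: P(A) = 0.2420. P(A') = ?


P(not A) = 1 - 0.2420 = 0.7580

P(not A) = 0.7580


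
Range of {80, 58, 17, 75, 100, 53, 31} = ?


Max = 100, Min = 17
Range = 100 - 17 = 83

Range = 83


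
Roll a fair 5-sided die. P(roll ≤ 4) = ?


Favorable outcomes (roll ≤ 4): 4
Total outcomes = 5
P = 4/5 = 0.8000

P = 0.8000


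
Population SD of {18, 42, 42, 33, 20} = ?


Mean = 31.0000
Variance = 107.2000
SD = sqrt(107.2000) = 10.3537

SD = 10.3537


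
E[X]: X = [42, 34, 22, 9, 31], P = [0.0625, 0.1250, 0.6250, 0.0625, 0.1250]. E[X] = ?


E[X] = 42*0.0625 + 34*0.1250 + 22*0.6250 + 9*0.0625 + 31*0.1250
= 2.6250 + 4.2500 + 13.7500 + 0.5625 + 3.8750
= 25.0625

E[X] = 25.0625


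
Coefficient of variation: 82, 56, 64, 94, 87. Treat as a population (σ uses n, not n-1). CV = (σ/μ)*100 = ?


Mean = 76.6000
SD = 14.3052
CV = (14.3052/76.6000)*100 = 18.6753%

CV = 18.6753%


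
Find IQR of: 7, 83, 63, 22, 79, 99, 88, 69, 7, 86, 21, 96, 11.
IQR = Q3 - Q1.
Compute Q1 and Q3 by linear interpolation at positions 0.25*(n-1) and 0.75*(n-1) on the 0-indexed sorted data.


Sorted: 7, 7, 11, 21, 22, 63, 69, 79, 83, 86, 88, 96, 99
Q1 (25th %ile) = 21.0000
Q3 (75th %ile) = 86.0000
IQR = 86.0000 - 21.0000 = 65.0000

IQR = 65.0000


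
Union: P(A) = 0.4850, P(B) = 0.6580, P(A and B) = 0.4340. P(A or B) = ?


P(A∪B) = 0.4850 + 0.6580 - 0.4340
= 1.1430 - 0.4340
= 0.7090

P(A∪B) = 0.7090


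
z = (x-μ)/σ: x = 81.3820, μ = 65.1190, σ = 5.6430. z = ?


z = (81.3820 - 65.1190)/5.6430
= 16.2630/5.6430
= 2.8820

z = 2.8820


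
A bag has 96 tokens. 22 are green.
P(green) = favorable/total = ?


P = 22/96 = 0.2292

P = 0.2292


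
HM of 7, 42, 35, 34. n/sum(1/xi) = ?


Sum of reciprocals = 1/7 + 1/42 + 1/35 + 1/34 = 0.224650
HM = 4/0.224650 = 17.8055

HM = 17.8055


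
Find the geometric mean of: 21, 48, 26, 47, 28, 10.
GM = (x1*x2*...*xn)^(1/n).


Product = 21 × 48 × 26 × 47 × 28 × 10 = 344897280
GM = 344897280^(1/6) = 26.4818

GM = 26.4818


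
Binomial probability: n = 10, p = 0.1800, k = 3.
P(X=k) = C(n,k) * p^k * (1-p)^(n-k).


C(10,3) = 120
p^3 = 0.005832
(1-p)^7 = 0.249285
P = 120 * 0.005832 * 0.249285 = 0.1745

P(X=3) = 0.1745


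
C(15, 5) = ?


C(15,5) = 15!/(5! × 10!)
= 1307674368000/(120 × 3628800)
= 3003

C(15,5) = 3003


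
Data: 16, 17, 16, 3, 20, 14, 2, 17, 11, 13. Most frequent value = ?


Frequencies: 2:1, 3:1, 11:1, 13:1, 14:1, 16:2, 17:2, 20:1
Max frequency = 2
Mode = 16, 17

Mode = 16, 17


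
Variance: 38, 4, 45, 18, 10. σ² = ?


Mean = 23.0000
Squared deviations: 225.0000, 361.0000, 484.0000, 25.0000, 169.0000
Sum = 1264.0000
Variance = 1264.0000/5 = 252.8000

Variance = 252.8000


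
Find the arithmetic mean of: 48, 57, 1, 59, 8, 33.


Sum = 48 + 57 + 1 + 59 + 8 + 33 = 206
n = 6
Mean = 206/6 = 34.3333

Mean = 34.3333


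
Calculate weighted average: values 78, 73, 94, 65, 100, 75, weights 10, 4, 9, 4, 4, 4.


Numerator = 78*10 + 73*4 + 94*9 + 65*4 + 100*4 + 75*4 = 2878
Denominator = 10 + 4 + 9 + 4 + 4 + 4 = 35
WM = 2878/35 = 82.2286

WM = 82.2286


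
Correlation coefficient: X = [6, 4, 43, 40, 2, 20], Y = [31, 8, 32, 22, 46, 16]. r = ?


Mean X = 19.1667, Mean Y = 25.8333
SD X = 16.836633, SD Y = 12.253118
Cov = -14.138889
r = -14.138889/(16.836633*12.253118) = -0.0685

r = -0.0685


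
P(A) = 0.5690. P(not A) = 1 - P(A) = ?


P(not A) = 1 - 0.5690 = 0.4310

P(not A) = 0.4310


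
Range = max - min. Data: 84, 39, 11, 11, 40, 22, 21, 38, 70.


Max = 84, Min = 11
Range = 84 - 11 = 73

Range = 73


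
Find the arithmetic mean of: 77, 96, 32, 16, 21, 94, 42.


Sum = 77 + 96 + 32 + 16 + 21 + 94 + 42 = 378
n = 7
Mean = 378/7 = 54.0000

Mean = 54.0000


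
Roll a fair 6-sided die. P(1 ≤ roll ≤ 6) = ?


Favorable outcomes (1 ≤ roll ≤ 6): 6
Total outcomes = 6
P = 6/6 = 1.0000

P = 1.0000


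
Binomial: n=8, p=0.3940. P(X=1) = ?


C(8,1) = 8
p^1 = 0.394000
(1-p)^7 = 0.030013
P = 8 * 0.394000 * 0.030013 = 0.0946

P(X=1) = 0.0946


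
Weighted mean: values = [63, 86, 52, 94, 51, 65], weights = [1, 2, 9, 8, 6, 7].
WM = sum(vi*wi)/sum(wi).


Numerator = 63*1 + 86*2 + 52*9 + 94*8 + 51*6 + 65*7 = 2216
Denominator = 1 + 2 + 9 + 8 + 6 + 7 = 33
WM = 2216/33 = 67.1515

WM = 67.1515


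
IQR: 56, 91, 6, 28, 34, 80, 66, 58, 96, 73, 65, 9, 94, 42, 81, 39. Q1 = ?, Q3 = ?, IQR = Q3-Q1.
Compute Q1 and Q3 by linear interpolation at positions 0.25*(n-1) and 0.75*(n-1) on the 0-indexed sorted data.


Sorted: 6, 9, 28, 34, 39, 42, 56, 58, 65, 66, 73, 80, 81, 91, 94, 96
Q1 (25th %ile) = 37.7500
Q3 (75th %ile) = 80.2500
IQR = 80.2500 - 37.7500 = 42.5000

IQR = 42.5000


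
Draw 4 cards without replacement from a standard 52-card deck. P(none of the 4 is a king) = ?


P(no kings) = (48/52) × (47/51) × (46/50) × (45/49)
= 0.7187

P = 0.7187


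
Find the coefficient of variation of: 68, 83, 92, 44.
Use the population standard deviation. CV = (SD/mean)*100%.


Mean = 71.7500
SD = 18.1711
CV = (18.1711/71.7500)*100 = 25.3255%

CV = 25.3255%


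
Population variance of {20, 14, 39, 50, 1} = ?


Mean = 24.8000
Squared deviations: 23.0400, 116.6400, 201.6400, 635.0400, 566.4400
Sum = 1542.8000
Variance = 1542.8000/5 = 308.5600

Variance = 308.5600


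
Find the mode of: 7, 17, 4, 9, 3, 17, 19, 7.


Frequencies: 3:1, 4:1, 7:2, 9:1, 17:2, 19:1
Max frequency = 2
Mode = 7, 17

Mode = 7, 17


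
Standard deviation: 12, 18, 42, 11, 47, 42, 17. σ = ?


Mean = 27.0000
Variance = 216.0000
SD = sqrt(216.0000) = 14.6969

SD = 14.6969


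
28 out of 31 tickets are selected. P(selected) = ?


P = 28/31 = 0.9032

P = 0.9032


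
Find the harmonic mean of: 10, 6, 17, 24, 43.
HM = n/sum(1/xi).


Sum of reciprocals = 1/10 + 1/6 + 1/17 + 1/24 + 1/43 = 0.390413
HM = 5/0.390413 = 12.8070

HM = 12.8070


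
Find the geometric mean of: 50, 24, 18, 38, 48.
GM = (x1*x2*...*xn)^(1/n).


Product = 50 × 24 × 18 × 38 × 48 = 39398400
GM = 39398400^(1/5) = 33.0442

GM = 33.0442


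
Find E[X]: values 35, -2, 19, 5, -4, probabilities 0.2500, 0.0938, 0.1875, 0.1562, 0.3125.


E[X] = 35*0.2500 - 2*0.0938 + 19*0.1875 + 5*0.1562 - 4*0.3125
= 8.7500 - 0.1876 + 3.5625 + 0.7810 - 1.2500
= 11.6559

E[X] = 11.6559


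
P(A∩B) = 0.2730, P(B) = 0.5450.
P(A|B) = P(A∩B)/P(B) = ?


P(A|B) = 0.2730/0.5450 = 0.5009

P(A|B) = 0.5009


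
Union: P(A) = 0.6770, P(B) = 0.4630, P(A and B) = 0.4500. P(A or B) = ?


P(A∪B) = 0.6770 + 0.4630 - 0.4500
= 1.1400 - 0.4500
= 0.6900

P(A∪B) = 0.6900


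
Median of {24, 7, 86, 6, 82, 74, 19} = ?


Sorted: 6, 7, 19, 24, 74, 82, 86
n = 7 (odd)
Middle value = 24

Median = 24


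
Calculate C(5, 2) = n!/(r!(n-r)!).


C(5,2) = 5!/(2! × 3!)
= 120/(2 × 6)
= 10

C(5,2) = 10


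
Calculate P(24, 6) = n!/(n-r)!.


P(24,6) = 24!/18!
= 620448401733239439360000/6402373705728000
= 96909120

P(24,6) = 96909120


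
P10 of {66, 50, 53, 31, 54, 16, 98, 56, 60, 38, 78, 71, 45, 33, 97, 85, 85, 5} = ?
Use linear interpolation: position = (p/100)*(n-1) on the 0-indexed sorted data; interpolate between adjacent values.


Sorted: 5, 16, 31, 33, 38, 45, 50, 53, 54, 56, 60, 66, 71, 78, 85, 85, 97, 98
n = 18
Index = 10/100 * 17 = 1.7000
Lower = data[1] = 16, Upper = data[2] = 31
P10 = 16 + 0.7000*(15) = 26.5000

P10 = 26.5000


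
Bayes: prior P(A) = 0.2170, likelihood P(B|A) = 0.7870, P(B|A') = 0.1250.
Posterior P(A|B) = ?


P(B) = P(B|A)*P(A) + P(B|A')*P(A')
= 0.7870*0.2170 + 0.1250*0.7830
= 0.170779 + 0.097875 = 0.268654
P(A|B) = 0.170779/0.268654 = 0.6357

P(A|B) = 0.6357


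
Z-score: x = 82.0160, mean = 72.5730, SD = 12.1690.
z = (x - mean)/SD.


z = (82.0160 - 72.5730)/12.1690
= 9.4430/12.1690
= 0.7760

z = 0.7760


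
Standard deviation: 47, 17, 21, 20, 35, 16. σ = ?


Mean = 26.0000
Variance = 127.3333
SD = sqrt(127.3333) = 11.2842

SD = 11.2842


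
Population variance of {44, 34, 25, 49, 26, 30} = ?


Mean = 34.6667
Squared deviations: 87.1111, 0.4444, 93.4444, 205.4444, 75.1111, 21.7778
Sum = 483.3333
Variance = 483.3333/6 = 80.5556

Variance = 80.5556


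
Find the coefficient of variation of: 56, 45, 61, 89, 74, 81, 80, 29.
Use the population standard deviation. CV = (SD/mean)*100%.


Mean = 64.3750
SD = 19.1307
CV = (19.1307/64.3750)*100 = 29.7176%

CV = 29.7176%


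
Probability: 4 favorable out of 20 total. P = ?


P = 4/20 = 0.2000

P = 0.2000


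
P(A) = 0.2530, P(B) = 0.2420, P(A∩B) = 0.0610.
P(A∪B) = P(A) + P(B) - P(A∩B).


P(A∪B) = 0.2530 + 0.2420 - 0.0610
= 0.4950 - 0.0610
= 0.4340

P(A∪B) = 0.4340


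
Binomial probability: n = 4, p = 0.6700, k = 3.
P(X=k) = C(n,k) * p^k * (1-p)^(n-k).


C(4,3) = 4
p^3 = 0.300763
(1-p)^1 = 0.330000
P = 4 * 0.300763 * 0.330000 = 0.3970

P(X=3) = 0.3970


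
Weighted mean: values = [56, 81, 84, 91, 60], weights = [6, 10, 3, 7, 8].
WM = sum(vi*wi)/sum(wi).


Numerator = 56*6 + 81*10 + 84*3 + 91*7 + 60*8 = 2515
Denominator = 6 + 10 + 3 + 7 + 8 = 34
WM = 2515/34 = 73.9706

WM = 73.9706


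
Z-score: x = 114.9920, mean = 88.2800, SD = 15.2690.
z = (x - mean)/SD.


z = (114.9920 - 88.2800)/15.2690
= 26.7120/15.2690
= 1.7494

z = 1.7494


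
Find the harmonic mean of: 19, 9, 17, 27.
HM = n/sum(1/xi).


Sum of reciprocals = 1/19 + 1/9 + 1/17 + 1/27 = 0.259603
HM = 4/0.259603 = 15.4081

HM = 15.4081


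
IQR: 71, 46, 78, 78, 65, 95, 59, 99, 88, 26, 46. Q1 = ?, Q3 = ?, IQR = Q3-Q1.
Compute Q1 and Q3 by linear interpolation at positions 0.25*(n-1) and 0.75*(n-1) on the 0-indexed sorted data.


Sorted: 26, 46, 46, 59, 65, 71, 78, 78, 88, 95, 99
Q1 (25th %ile) = 52.5000
Q3 (75th %ile) = 83.0000
IQR = 83.0000 - 52.5000 = 30.5000

IQR = 30.5000


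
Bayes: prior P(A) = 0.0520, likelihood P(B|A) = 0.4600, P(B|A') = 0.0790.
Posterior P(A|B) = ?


P(B) = P(B|A)*P(A) + P(B|A')*P(A')
= 0.4600*0.0520 + 0.0790*0.9480
= 0.023920 + 0.074892 = 0.098812
P(A|B) = 0.023920/0.098812 = 0.2421

P(A|B) = 0.2421


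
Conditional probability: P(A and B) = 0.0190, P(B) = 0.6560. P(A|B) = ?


P(A|B) = 0.0190/0.6560 = 0.0290

P(A|B) = 0.0290


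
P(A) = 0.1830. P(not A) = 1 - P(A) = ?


P(not A) = 1 - 0.1830 = 0.8170

P(not A) = 0.8170


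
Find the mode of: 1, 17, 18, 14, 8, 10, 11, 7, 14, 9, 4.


Frequencies: 1:1, 4:1, 7:1, 8:1, 9:1, 10:1, 11:1, 14:2, 17:1, 18:1
Max frequency = 2
Mode = 14

Mode = 14


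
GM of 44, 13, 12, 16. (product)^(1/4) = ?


Product = 44 × 13 × 12 × 16 = 109824
GM = 109824^(1/4) = 18.2043

GM = 18.2043


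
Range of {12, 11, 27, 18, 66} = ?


Max = 66, Min = 11
Range = 66 - 11 = 55

Range = 55


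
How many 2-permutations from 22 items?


P(22,2) = 22!/20!
= 1124000727777607680000/2432902008176640000
= 462

P(22,2) = 462


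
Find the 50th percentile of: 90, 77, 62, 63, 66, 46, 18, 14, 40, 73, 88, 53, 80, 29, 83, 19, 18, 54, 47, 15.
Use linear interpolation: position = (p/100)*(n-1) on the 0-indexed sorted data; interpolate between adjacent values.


Sorted: 14, 15, 18, 18, 19, 29, 40, 46, 47, 53, 54, 62, 63, 66, 73, 77, 80, 83, 88, 90
n = 20
Index = 50/100 * 19 = 9.5000
Lower = data[9] = 53, Upper = data[10] = 54
P50 = 53 + 0.5000*(1) = 53.5000

P50 = 53.5000


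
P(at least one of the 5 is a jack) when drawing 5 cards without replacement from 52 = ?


P(at least one) = 1 - P(none)
P(none) = (48/52) × (47/51) × (46/50) × (45/49) × (44/48) = 0.658842
P(at least one) = 1 - 0.658842 = 0.3412

P = 0.3412


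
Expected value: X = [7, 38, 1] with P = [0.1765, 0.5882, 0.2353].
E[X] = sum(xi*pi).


E[X] = 7*0.1765 + 38*0.5882 + 1*0.2353
= 1.2355 + 22.3516 + 0.2353
= 23.8224

E[X] = 23.8224


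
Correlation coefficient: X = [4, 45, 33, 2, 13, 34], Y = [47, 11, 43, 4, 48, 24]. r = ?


Mean X = 21.8333, Mean Y = 29.5000
SD X = 16.323977, SD Y = 17.576025
Cov = -52.416667
r = -52.416667/(16.323977*17.576025) = -0.1827

r = -0.1827


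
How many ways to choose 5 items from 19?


C(19,5) = 19!/(5! × 14!)
= 121645100408832000/(120 × 87178291200)
= 11628

C(19,5) = 11628


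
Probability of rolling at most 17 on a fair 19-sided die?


Favorable outcomes (roll ≤ 17): 17
Total outcomes = 19
P = 17/19 = 0.8947

P = 0.8947


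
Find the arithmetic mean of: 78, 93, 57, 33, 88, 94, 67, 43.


Sum = 78 + 93 + 57 + 33 + 88 + 94 + 67 + 43 = 553
n = 8
Mean = 553/8 = 69.1250

Mean = 69.1250


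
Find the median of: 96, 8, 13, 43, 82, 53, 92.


Sorted: 8, 13, 43, 53, 82, 92, 96
n = 7 (odd)
Middle value = 53

Median = 53


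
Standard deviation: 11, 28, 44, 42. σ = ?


Mean = 31.2500
Variance = 174.6875
SD = sqrt(174.6875) = 13.2169

SD = 13.2169


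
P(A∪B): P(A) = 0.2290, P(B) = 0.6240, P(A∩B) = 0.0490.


P(A∪B) = 0.2290 + 0.6240 - 0.0490
= 0.8530 - 0.0490
= 0.8040

P(A∪B) = 0.8040


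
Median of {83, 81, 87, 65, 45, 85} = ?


Sorted: 45, 65, 81, 83, 85, 87
n = 6 (even)
Middle values: 81 and 83
Median = (81+83)/2 = 82.0000

Median = 82.0000


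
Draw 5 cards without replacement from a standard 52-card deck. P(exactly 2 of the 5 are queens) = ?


Hypergeometric: P(X=2) = C(4,2)·C(48,3) / C(52,5)
= 6 × 17296 / 2598960
= 103776/2598960 = 0.0399

P = 0.0399


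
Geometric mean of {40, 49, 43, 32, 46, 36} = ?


Product = 40 × 49 × 43 × 32 × 46 × 36 = 4466165760
GM = 4466165760^(1/6) = 40.5810

GM = 40.5810


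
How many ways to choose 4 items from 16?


C(16,4) = 16!/(4! × 12!)
= 20922789888000/(24 × 479001600)
= 1820

C(16,4) = 1820


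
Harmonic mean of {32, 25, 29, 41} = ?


Sum of reciprocals = 1/32 + 1/25 + 1/29 + 1/41 = 0.130123
HM = 4/0.130123 = 30.7401

HM = 30.7401


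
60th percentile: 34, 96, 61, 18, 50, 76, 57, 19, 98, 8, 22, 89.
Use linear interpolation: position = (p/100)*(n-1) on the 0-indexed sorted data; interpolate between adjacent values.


Sorted: 8, 18, 19, 22, 34, 50, 57, 61, 76, 89, 96, 98
n = 12
Index = 60/100 * 11 = 6.6000
Lower = data[6] = 57, Upper = data[7] = 61
P60 = 57 + 0.6000*(4) = 59.4000

P60 = 59.4000


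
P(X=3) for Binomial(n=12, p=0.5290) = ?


C(12,3) = 220
p^3 = 0.148036
(1-p)^9 = 0.001141
P = 220 * 0.148036 * 0.001141 = 0.0372

P(X=3) = 0.0372


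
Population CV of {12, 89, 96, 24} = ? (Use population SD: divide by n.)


Mean = 55.2500
SD = 37.5724
CV = (37.5724/55.2500)*100 = 68.0044%

CV = 68.0044%


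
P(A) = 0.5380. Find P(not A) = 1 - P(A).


P(not A) = 1 - 0.5380 = 0.4620

P(not A) = 0.4620


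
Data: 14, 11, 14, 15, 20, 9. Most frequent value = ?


Frequencies: 9:1, 11:1, 14:2, 15:1, 20:1
Max frequency = 2
Mode = 14

Mode = 14


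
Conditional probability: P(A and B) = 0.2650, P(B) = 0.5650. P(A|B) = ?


P(A|B) = 0.2650/0.5650 = 0.4690

P(A|B) = 0.4690


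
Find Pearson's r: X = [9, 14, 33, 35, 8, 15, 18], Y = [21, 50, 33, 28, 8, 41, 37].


Mean X = 18.8571, Mean Y = 31.1429
SD X = 10.105565, SD Y = 12.755151
Cov = 27.448980
r = 27.448980/(10.105565*12.755151) = 0.2130

r = 0.2130


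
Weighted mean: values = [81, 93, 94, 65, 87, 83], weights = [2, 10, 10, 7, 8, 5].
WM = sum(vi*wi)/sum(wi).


Numerator = 81*2 + 93*10 + 94*10 + 65*7 + 87*8 + 83*5 = 3598
Denominator = 2 + 10 + 10 + 7 + 8 + 5 = 42
WM = 3598/42 = 85.6667

WM = 85.6667


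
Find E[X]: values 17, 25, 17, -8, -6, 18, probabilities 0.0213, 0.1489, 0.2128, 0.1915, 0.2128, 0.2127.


E[X] = 17*0.0213 + 25*0.1489 + 17*0.2128 - 8*0.1915 - 6*0.2128 + 18*0.2127
= 0.3621 + 3.7225 + 3.6176 - 1.5320 - 1.2768 + 3.8286
= 8.7220

E[X] = 8.7220


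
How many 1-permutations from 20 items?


P(20,1) = 20!/19!
= 2432902008176640000/121645100408832000
= 20

P(20,1) = 20


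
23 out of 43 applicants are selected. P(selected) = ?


P = 23/43 = 0.5349

P = 0.5349


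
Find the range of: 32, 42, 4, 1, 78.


Max = 78, Min = 1
Range = 78 - 1 = 77

Range = 77


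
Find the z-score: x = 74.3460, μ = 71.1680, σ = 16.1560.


z = (74.3460 - 71.1680)/16.1560
= 3.1780/16.1560
= 0.1967

z = 0.1967


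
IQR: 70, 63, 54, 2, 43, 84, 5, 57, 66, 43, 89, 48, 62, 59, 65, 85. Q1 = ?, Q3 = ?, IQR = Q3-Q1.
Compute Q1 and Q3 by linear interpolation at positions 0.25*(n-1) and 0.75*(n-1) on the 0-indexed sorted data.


Sorted: 2, 5, 43, 43, 48, 54, 57, 59, 62, 63, 65, 66, 70, 84, 85, 89
Q1 (25th %ile) = 46.7500
Q3 (75th %ile) = 67.0000
IQR = 67.0000 - 46.7500 = 20.2500

IQR = 20.2500


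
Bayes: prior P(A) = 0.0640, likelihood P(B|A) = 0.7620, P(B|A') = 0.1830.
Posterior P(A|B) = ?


P(B) = P(B|A)*P(A) + P(B|A')*P(A')
= 0.7620*0.0640 + 0.1830*0.9360
= 0.048768 + 0.171288 = 0.220056
P(A|B) = 0.048768/0.220056 = 0.2216

P(A|B) = 0.2216


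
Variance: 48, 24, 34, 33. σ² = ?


Mean = 34.7500
Squared deviations: 175.5625, 115.5625, 0.5625, 3.0625
Sum = 294.7500
Variance = 294.7500/4 = 73.6875

Variance = 73.6875


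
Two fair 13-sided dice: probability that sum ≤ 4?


Total outcomes = 13×13 = 169
Favorable (sum ≤ 4): 6
P = 6/169 = 0.0355

P = 0.0355


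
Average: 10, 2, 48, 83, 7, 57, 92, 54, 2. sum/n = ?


Sum = 10 + 2 + 48 + 83 + 7 + 57 + 92 + 54 + 2 = 355
n = 9
Mean = 355/9 = 39.4444

Mean = 39.4444


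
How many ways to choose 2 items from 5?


C(5,2) = 5!/(2! × 3!)
= 120/(2 × 6)
= 10

C(5,2) = 10


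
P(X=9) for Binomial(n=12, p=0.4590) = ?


C(12,9) = 220
p^9 = 0.000904
(1-p)^3 = 0.158340
P = 220 * 0.000904 * 0.158340 = 0.0315

P(X=9) = 0.0315


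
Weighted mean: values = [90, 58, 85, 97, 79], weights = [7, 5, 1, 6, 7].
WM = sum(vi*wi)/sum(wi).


Numerator = 90*7 + 58*5 + 85*1 + 97*6 + 79*7 = 2140
Denominator = 7 + 5 + 1 + 6 + 7 = 26
WM = 2140/26 = 82.3077

WM = 82.3077


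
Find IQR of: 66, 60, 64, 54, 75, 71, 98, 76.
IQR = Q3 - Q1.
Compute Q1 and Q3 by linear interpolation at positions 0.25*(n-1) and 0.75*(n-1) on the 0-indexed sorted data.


Sorted: 54, 60, 64, 66, 71, 75, 76, 98
Q1 (25th %ile) = 63.0000
Q3 (75th %ile) = 75.2500
IQR = 75.2500 - 63.0000 = 12.2500

IQR = 12.2500


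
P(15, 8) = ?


P(15,8) = 15!/7!
= 1307674368000/5040
= 259459200

P(15,8) = 259459200


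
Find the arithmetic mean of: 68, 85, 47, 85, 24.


Sum = 68 + 85 + 47 + 85 + 24 = 309
n = 5
Mean = 309/5 = 61.8000

Mean = 61.8000


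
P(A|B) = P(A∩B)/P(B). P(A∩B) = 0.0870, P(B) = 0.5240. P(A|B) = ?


P(A|B) = 0.0870/0.5240 = 0.1660

P(A|B) = 0.1660


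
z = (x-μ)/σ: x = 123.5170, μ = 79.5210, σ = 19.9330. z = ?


z = (123.5170 - 79.5210)/19.9330
= 43.9960/19.9330
= 2.2072

z = 2.2072


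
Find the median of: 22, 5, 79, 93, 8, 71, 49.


Sorted: 5, 8, 22, 49, 71, 79, 93
n = 7 (odd)
Middle value = 49

Median = 49


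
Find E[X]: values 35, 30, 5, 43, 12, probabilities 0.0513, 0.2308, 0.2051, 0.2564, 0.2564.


E[X] = 35*0.0513 + 30*0.2308 + 5*0.2051 + 43*0.2564 + 12*0.2564
= 1.7955 + 6.9240 + 1.0255 + 11.0252 + 3.0768
= 23.8470

E[X] = 23.8470


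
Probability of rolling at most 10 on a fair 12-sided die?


Favorable outcomes (roll ≤ 10): 10
Total outcomes = 12
P = 10/12 = 0.8333

P = 0.8333


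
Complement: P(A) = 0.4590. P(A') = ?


P(not A) = 1 - 0.4590 = 0.5410

P(not A) = 0.5410


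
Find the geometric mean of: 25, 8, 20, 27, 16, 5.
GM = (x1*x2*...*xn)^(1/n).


Product = 25 × 8 × 20 × 27 × 16 × 5 = 8640000
GM = 8640000^(1/6) = 14.3247

GM = 14.3247


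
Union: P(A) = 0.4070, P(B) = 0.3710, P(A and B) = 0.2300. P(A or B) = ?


P(A∪B) = 0.4070 + 0.3710 - 0.2300
= 0.7780 - 0.2300
= 0.5480

P(A∪B) = 0.5480


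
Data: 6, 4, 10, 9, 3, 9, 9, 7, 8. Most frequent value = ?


Frequencies: 3:1, 4:1, 6:1, 7:1, 8:1, 9:3, 10:1
Max frequency = 3
Mode = 9

Mode = 9


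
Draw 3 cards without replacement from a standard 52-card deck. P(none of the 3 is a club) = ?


P(no clubs) = (39/52) × (38/51) × (37/50)
= 0.4135

P = 0.4135


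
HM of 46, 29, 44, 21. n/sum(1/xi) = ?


Sum of reciprocals = 1/46 + 1/29 + 1/44 + 1/21 = 0.126568
HM = 4/0.126568 = 31.6035

HM = 31.6035


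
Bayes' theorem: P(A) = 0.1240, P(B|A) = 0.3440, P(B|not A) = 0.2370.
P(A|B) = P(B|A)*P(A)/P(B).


P(B) = P(B|A)*P(A) + P(B|A')*P(A')
= 0.3440*0.1240 + 0.2370*0.8760
= 0.042656 + 0.207612 = 0.250268
P(A|B) = 0.042656/0.250268 = 0.1704

P(A|B) = 0.1704


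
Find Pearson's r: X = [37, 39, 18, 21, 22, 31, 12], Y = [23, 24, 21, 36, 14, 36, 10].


Mean X = 25.7143, Mean Y = 23.4286
SD X = 9.376479, SD Y = 9.194053
Cov = 35.408163
r = 35.408163/(9.376479*9.194053) = 0.4107

r = 0.4107


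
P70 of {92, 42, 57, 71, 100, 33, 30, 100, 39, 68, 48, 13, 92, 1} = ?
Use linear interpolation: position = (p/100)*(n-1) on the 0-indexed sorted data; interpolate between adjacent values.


Sorted: 1, 13, 30, 33, 39, 42, 48, 57, 68, 71, 92, 92, 100, 100
n = 14
Index = 70/100 * 13 = 9.1000
Lower = data[9] = 71, Upper = data[10] = 92
P70 = 71 + 0.1000*(21) = 73.1000

P70 = 73.1000


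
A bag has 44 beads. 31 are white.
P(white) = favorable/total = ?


P = 31/44 = 0.7045

P = 0.7045


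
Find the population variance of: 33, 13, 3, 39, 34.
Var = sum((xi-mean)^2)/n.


Mean = 24.4000
Squared deviations: 73.9600, 129.9600, 457.9600, 213.1600, 92.1600
Sum = 967.2000
Variance = 967.2000/5 = 193.4400

Variance = 193.4400


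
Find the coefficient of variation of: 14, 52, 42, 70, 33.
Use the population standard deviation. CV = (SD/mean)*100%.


Mean = 42.2000
SD = 18.7019
CV = (18.7019/42.2000)*100 = 44.3172%

CV = 44.3172%


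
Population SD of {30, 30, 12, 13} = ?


Mean = 21.2500
Variance = 76.6875
SD = sqrt(76.6875) = 8.7571

SD = 8.7571


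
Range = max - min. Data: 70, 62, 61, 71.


Max = 71, Min = 61
Range = 71 - 61 = 10

Range = 10


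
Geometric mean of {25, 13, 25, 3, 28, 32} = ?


Product = 25 × 13 × 25 × 3 × 28 × 32 = 21840000
GM = 21840000^(1/6) = 16.7189

GM = 16.7189


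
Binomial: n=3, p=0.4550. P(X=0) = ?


C(3,0) = 1
p^0 = 1.000000
(1-p)^3 = 0.161879
P = 1 * 1.000000 * 0.161879 = 0.1619

P(X=0) = 0.1619


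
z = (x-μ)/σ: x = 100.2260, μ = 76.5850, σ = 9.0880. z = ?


z = (100.2260 - 76.5850)/9.0880
= 23.6410/9.0880
= 2.6013

z = 2.6013


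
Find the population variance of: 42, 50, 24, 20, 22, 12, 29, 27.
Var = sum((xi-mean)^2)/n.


Mean = 28.2500
Squared deviations: 189.0625, 473.0625, 18.0625, 68.0625, 39.0625, 264.0625, 0.5625, 1.5625
Sum = 1053.5000
Variance = 1053.5000/8 = 131.6875

Variance = 131.6875


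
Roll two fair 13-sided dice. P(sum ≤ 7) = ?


Total outcomes = 13×13 = 169
Favorable (sum ≤ 7): 21
P = 21/169 = 0.1243

P = 0.1243


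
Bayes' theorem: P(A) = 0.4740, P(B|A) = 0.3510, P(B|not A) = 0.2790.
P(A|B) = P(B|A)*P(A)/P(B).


P(B) = P(B|A)*P(A) + P(B|A')*P(A')
= 0.3510*0.4740 + 0.2790*0.5260
= 0.166374 + 0.146754 = 0.313128
P(A|B) = 0.166374/0.313128 = 0.5313

P(A|B) = 0.5313


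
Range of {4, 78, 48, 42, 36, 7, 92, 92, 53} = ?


Max = 92, Min = 4
Range = 92 - 4 = 88

Range = 88


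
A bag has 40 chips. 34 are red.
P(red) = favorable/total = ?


P = 34/40 = 0.8500

P = 0.8500


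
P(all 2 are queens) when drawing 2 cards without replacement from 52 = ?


P(all queens) = (4/52) × (3/51)
= 0.0045

P = 0.0045


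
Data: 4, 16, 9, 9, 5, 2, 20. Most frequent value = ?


Frequencies: 2:1, 4:1, 5:1, 9:2, 16:1, 20:1
Max frequency = 2
Mode = 9

Mode = 9


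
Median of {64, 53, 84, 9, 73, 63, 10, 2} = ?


Sorted: 2, 9, 10, 53, 63, 64, 73, 84
n = 8 (even)
Middle values: 53 and 63
Median = (53+63)/2 = 58.0000

Median = 58.0000


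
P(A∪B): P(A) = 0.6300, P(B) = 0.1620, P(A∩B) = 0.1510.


P(A∪B) = 0.6300 + 0.1620 - 0.1510
= 0.7920 - 0.1510
= 0.6410

P(A∪B) = 0.6410
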